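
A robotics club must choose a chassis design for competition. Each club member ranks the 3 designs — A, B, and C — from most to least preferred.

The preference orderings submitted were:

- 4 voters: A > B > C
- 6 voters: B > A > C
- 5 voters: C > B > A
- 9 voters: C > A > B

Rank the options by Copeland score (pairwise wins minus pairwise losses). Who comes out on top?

C

Pairwise results:
  A vs B: A wins 13–11.
  A vs C: C wins 14–10.
  B vs C: C wins 14–10.
Copeland scores (wins − losses):
  A: 1 − 1 = 0
  B: 0 − 2 = -2
  C: 2 − 0 = 2
C has the best Copeland score.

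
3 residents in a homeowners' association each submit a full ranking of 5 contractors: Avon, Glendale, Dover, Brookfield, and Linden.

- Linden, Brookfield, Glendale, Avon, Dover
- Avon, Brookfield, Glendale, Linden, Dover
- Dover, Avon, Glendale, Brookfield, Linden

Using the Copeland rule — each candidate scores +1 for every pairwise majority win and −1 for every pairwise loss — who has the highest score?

Pairwise results:
  Avon vs Glendale: Avon wins 2–1.
  Avon vs Dover: Avon wins 2–1.
  Avon vs Brookfield: Avon wins 2–1.
  Avon vs Linden: Avon wins 2–1.
  Glendale vs Dover: Glendale wins 2–1.
  Glendale vs Brookfield: Brookfield wins 2–1.
  Glendale vs Linden: Glendale wins 2–1.
  Dover vs Brookfield: Brookfield wins 2–1.
  Dover vs Linden: Linden wins 2–1.
  Brookfield vs Linden: Brookfield wins 2–1.
Copeland scores (wins − losses):
  Avon: 4 − 0 = 4
  Glendale: 2 − 2 = 0
  Dover: 0 − 4 = -4
  Brookfield: 3 − 1 = 2
  Linden: 1 − 3 = -2
Avon has the best Copeland score.

Avon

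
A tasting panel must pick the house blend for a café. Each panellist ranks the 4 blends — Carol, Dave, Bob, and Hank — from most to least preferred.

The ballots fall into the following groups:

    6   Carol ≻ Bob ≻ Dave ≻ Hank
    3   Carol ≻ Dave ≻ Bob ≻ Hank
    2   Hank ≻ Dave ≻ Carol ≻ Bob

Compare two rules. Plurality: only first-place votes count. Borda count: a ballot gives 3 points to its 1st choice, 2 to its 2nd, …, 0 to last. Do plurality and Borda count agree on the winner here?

Plurality first-place counts: Carol 9, Dave 0, Bob 0, Hank 2 → Carol.
Borda totals: Carol 29, Dave 16, Bob 15, Hank 6 → Carol.
The two rules agree on Carol.

Yes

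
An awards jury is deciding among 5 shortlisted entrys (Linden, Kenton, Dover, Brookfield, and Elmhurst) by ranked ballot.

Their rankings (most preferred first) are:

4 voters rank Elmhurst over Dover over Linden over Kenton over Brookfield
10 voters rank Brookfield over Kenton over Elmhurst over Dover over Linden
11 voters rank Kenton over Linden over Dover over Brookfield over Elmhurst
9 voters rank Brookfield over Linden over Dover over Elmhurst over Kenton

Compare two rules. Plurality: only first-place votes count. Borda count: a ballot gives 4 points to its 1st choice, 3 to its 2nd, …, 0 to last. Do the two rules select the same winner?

Yes

Plurality first-place counts: Linden 0, Kenton 11, Dover 0, Brookfield 19, Elmhurst 4 → Brookfield.
Borda totals: Linden 68, Kenton 78, Dover 62, Brookfield 87, Elmhurst 45 → Brookfield.
The two rules agree on Brookfield.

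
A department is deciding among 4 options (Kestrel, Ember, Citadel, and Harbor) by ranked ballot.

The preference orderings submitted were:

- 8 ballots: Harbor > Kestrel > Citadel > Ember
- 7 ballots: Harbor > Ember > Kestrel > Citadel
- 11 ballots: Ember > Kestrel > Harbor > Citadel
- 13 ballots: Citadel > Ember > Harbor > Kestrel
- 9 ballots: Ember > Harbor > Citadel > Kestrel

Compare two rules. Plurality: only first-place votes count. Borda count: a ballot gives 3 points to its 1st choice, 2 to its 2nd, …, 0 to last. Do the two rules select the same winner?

Yes

Plurality first-place counts: Kestrel 0, Ember 20, Citadel 13, Harbor 15 → Ember.
Borda totals: Kestrel 45, Ember 100, Citadel 56, Harbor 87 → Ember.
The two rules agree on Ember.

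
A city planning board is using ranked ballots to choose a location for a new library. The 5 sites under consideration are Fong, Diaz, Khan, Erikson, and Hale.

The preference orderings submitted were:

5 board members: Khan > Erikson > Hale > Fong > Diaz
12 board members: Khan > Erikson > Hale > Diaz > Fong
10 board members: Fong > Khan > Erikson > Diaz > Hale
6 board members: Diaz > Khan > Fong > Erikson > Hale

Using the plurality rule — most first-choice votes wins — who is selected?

First-place vote totals:
  Fong: 10
  Diaz: 6
  Khan: 17
  Erikson: 0
  Hale: 0
Khan has the most first-place votes.

Khan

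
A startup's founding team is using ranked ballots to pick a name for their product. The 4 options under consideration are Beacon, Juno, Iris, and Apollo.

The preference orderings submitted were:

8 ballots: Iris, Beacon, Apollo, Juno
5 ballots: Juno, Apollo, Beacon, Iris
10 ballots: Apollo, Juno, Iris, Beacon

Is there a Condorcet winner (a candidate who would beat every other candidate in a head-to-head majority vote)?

Head-to-head results (23 voters total):
Beacon vs Juno: Juno wins 15–8.
Beacon vs Iris: Iris wins 18–5.
Beacon vs Apollo: Apollo wins 15–8.
Juno vs Iris: Juno wins 15–8.
Juno vs Apollo: Apollo wins 18–5.
Iris vs Apollo: Apollo wins 15–8.
Apollo beats each rival — Beacon (15–8), Juno (18–5), Iris (15–8) — so Apollo is the Condorcet winner.

Yes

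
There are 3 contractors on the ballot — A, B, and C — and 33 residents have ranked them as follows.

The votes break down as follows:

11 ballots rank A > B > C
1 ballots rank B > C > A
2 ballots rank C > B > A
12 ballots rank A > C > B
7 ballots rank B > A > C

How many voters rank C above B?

14

Ballots ranking C above B: 2+12 = 14.
Ballots ranking B above C: 11+1+7 = 19.
So 14 of 33 voters prefer C to B.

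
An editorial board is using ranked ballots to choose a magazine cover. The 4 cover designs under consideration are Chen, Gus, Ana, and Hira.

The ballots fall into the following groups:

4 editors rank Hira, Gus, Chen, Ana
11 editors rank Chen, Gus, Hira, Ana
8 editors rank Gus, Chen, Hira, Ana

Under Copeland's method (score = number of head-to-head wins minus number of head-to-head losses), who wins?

Pairwise results:
  Chen vs Gus: Gus wins 12–11.
  Chen vs Ana: Chen wins 23–0.
  Chen vs Hira: Chen wins 19–4.
  Gus vs Ana: Gus wins 23–0.
  Gus vs Hira: Gus wins 19–4.
  Ana vs Hira: Hira wins 23–0.
Copeland scores (wins − losses):
  Chen: 2 − 1 = 1
  Gus: 3 − 0 = 3
  Ana: 0 − 3 = -3
  Hira: 1 − 2 = -1
Gus has the best Copeland score.

Gus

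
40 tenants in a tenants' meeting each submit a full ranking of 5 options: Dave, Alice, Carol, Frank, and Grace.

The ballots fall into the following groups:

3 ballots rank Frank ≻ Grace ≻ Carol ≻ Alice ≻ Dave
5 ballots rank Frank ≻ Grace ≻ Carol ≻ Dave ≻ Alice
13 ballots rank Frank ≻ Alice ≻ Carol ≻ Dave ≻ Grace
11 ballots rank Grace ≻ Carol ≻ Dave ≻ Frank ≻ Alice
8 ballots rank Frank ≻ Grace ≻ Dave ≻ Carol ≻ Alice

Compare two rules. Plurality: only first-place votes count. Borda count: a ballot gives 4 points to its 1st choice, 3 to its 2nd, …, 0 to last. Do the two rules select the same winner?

Yes

Plurality first-place counts: Dave 0, Alice 0, Carol 0, Frank 29, Grace 11 → Frank.
Borda totals: Dave 56, Alice 42, Carol 83, Frank 127, Grace 92 → Frank.
The two rules agree on Frank.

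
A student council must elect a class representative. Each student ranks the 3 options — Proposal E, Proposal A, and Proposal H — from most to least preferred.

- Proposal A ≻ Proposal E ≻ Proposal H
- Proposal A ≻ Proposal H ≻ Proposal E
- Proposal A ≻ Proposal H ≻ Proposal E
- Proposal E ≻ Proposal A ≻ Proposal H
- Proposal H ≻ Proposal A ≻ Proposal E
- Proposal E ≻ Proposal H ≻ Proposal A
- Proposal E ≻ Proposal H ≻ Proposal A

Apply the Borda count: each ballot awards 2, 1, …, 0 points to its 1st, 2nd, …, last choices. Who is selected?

Borda scores:
  Proposal E: 1 + 0 + 0 + 2 + 0 + 2 + 2 = 7
  Proposal A: 2 + 2 + 2 + 1 + 1 + 0 + 0 = 8
  Proposal H: 0 + 1 + 1 + 0 + 2 + 1 + 1 = 6
Proposal A has the highest total.

Proposal A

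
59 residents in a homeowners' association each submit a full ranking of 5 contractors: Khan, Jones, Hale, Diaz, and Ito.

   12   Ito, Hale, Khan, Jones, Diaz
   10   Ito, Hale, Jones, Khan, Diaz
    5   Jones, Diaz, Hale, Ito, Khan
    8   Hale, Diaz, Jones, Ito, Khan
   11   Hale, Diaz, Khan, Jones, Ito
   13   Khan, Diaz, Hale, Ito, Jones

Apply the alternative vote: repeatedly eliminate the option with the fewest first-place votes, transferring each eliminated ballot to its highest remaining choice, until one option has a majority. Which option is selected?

Hale

Round 1: Ito 22, Hale 19, Khan 13, Jones 5, Diaz 0. Diaz has the fewest and is eliminated.
Round 2: Ito 22, Hale 19, Khan 13, Jones 5. Jones has the fewest and is eliminated.
Round 3: Hale 24, Ito 22, Khan 13. Khan has the fewest and is eliminated.
Round 4: Hale 37, Ito 22. Hale has a majority.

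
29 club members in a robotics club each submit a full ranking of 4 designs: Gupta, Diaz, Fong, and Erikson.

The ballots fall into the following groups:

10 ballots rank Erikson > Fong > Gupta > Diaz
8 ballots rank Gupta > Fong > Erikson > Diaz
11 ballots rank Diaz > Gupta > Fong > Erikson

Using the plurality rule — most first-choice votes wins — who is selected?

Diaz

First-place vote totals:
  Gupta: 8
  Diaz: 11
  Fong: 0
  Erikson: 10
Diaz has the most first-place votes.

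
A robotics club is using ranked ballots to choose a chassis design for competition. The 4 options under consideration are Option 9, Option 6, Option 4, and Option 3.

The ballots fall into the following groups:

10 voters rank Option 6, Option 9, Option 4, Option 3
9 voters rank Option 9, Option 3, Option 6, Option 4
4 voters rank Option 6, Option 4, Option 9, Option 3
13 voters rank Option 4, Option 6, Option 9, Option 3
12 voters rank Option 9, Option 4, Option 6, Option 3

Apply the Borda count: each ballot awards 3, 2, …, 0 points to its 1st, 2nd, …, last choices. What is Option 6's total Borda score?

89

Borda scores:
  Option 9: 10·2 + 9·3 + 4·1 + 13·1 + 12·3 = 100
  Option 6: 10·3 + 9·1 + 4·3 + 13·2 + 12·1 = 89
  Option 4: 10·1 + 9·0 + 4·2 + 13·3 + 12·2 = 81
  Option 3: 10·0 + 9·2 + 4·0 + 13·0 + 12·0 = 18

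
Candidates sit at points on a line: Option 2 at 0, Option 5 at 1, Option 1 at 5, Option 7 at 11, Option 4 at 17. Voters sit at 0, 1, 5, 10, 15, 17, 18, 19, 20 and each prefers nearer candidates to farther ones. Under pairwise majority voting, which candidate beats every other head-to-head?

With single-peaked preferences on a line, the Condorcet winner is the candidate closest to the median voter.
The median voter (position 15) is closest to Option 4 at 17.
Check: Option 4 vs Option 5 — voters closer to Option 4: 6 of 9.

Option 4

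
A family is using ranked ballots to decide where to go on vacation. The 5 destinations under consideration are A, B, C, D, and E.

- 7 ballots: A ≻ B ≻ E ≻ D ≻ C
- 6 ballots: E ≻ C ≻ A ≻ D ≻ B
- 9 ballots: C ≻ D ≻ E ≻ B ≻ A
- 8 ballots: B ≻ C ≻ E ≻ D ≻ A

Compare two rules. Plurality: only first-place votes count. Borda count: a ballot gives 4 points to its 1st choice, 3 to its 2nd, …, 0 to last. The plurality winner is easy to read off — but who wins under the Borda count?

C

Plurality first-place counts: A 7, B 8, C 9, D 0, E 6 → C.
Borda totals: A 40, B 62, C 78, D 48, E 72 → C.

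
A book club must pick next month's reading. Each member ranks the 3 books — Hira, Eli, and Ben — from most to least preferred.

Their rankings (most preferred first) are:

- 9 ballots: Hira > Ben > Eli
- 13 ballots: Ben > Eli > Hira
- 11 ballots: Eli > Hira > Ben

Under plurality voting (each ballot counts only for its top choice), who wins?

Ben

First-place vote totals:
  Hira: 9
  Eli: 11
  Ben: 13
Ben has the most first-place votes.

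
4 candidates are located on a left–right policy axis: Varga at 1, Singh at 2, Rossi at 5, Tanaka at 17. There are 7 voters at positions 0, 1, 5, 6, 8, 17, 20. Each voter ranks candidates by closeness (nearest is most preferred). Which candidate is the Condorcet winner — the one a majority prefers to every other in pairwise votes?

With single-peaked preferences on a line, the Condorcet winner is the candidate closest to the median voter.
The median voter (position 6) is closest to Rossi at 5.
Check: Rossi vs Tanaka — voters closer to Rossi: 5 of 7.

Rossi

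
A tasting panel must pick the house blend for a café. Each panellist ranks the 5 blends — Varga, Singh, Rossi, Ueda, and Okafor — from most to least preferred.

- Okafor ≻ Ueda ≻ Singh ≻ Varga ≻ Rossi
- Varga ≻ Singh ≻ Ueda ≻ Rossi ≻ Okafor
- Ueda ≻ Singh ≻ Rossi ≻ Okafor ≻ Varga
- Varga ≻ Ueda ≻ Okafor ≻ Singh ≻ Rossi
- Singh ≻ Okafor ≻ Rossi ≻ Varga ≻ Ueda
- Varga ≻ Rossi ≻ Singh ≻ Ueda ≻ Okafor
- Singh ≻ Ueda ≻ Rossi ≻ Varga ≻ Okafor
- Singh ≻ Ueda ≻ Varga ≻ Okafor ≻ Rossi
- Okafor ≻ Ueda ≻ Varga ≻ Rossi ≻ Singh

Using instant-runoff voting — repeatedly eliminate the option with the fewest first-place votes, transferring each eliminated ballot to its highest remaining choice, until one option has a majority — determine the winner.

Round 1: Varga 3, Singh 3, Okafor 2, Ueda 1, Rossi 0. Rossi has the fewest and is eliminated.
Round 2: Varga 3, Singh 3, Okafor 2, Ueda 1. Ueda has the fewest and is eliminated.
Round 3: Singh 4, Varga 3, Okafor 2. Okafor has the fewest and is eliminated.
Round 4: Singh 5, Varga 4. Singh has a majority.

Singh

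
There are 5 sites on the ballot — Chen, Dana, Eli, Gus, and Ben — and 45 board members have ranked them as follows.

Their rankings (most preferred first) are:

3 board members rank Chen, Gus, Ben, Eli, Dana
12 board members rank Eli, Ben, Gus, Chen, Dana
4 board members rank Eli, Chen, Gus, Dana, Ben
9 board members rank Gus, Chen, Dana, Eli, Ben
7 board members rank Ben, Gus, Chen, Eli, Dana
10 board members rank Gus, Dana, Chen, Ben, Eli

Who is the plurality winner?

Gus

First-place vote totals:
  Chen: 3
  Dana: 0
  Eli: 16
  Gus: 19
  Ben: 7
Gus has the most first-place votes.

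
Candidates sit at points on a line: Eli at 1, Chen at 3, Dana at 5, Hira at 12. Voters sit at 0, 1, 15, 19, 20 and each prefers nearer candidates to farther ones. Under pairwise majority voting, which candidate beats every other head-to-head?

With single-peaked preferences on a line, the Condorcet winner is the candidate closest to the median voter.
The median voter (position 15) is closest to Hira at 12.
Check: Hira vs Dana — voters closer to Hira: 3 of 5.

Hira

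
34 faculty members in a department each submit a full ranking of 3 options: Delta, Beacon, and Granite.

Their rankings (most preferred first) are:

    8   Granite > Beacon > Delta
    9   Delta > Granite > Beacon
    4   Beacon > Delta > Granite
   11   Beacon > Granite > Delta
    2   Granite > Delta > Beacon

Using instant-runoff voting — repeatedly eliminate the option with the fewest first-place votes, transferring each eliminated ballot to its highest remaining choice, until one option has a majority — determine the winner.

Round 1: Beacon 15, Granite 10, Delta 9. Delta has the fewest and is eliminated.
Round 2: Granite 19, Beacon 15. Granite has a majority.

Granite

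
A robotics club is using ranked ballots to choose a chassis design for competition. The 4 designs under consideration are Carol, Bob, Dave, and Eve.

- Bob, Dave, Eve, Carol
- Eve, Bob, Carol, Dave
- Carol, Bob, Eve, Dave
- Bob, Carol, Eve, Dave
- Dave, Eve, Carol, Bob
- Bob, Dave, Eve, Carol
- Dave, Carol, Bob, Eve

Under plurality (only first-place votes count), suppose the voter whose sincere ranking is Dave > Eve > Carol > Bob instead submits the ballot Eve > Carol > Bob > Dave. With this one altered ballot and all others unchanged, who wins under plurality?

Bob

First-place totals with the altered ballot: Carol 1, Bob 3, Dave 1, Eve 2.
The winner is unchanged: still Bob.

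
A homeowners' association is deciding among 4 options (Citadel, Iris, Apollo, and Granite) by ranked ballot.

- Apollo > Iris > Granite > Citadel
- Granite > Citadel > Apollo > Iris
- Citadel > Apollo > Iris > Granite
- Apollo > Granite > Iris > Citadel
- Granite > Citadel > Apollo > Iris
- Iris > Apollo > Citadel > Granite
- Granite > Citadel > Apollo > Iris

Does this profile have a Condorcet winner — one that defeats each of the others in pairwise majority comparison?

Head-to-head results (7 voters total):
Citadel vs Iris: Citadel wins 4–3.
Citadel vs Apollo: Citadel wins 4–3.
Citadel vs Granite: Granite wins 5–2.
Iris vs Apollo: Apollo wins 6–1.
Iris vs Granite: Granite wins 4–3.
Apollo vs Granite: Apollo wins 4–3.
No candidate beats all others: Citadel beats Apollo beats Granite beats Citadel, a majority cycle.

No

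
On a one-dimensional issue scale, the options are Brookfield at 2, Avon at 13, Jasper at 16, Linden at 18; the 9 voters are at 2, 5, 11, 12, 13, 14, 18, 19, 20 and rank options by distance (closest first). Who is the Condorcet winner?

With single-peaked preferences on a line, the Condorcet winner is the candidate closest to the median voter.
The median voter (position 13) is closest to Avon at 13.
Check: Avon vs Jasper — voters closer to Avon: 6 of 9.

Avon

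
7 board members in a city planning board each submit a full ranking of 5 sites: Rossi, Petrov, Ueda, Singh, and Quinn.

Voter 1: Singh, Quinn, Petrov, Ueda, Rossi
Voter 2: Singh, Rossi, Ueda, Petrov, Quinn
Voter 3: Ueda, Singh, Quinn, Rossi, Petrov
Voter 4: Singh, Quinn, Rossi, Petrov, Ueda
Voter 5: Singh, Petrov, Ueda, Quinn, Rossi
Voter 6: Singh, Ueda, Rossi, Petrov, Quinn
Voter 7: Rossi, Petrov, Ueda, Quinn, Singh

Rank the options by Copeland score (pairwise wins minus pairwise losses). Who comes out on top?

Singh

Pairwise results:
  Rossi vs Petrov: Rossi wins 5–2.
  Rossi vs Ueda: Ueda wins 4–3.
  Rossi vs Singh: Singh wins 6–1.
  Rossi vs Quinn: Quinn wins 4–3.
  Petrov vs Ueda: Petrov wins 4–3.
  Petrov vs Singh: Singh wins 6–1.
  Petrov vs Quinn: Petrov wins 4–3.
  Ueda vs Singh: Singh wins 5–2.
  Ueda vs Quinn: Ueda wins 5–2.
  Singh vs Quinn: Singh wins 6–1.
Copeland scores (wins − losses):
  Rossi: 1 − 3 = -2
  Petrov: 2 − 2 = 0
  Ueda: 2 − 2 = 0
  Singh: 4 − 0 = 4
  Quinn: 1 − 3 = -2
Singh has the best Copeland score.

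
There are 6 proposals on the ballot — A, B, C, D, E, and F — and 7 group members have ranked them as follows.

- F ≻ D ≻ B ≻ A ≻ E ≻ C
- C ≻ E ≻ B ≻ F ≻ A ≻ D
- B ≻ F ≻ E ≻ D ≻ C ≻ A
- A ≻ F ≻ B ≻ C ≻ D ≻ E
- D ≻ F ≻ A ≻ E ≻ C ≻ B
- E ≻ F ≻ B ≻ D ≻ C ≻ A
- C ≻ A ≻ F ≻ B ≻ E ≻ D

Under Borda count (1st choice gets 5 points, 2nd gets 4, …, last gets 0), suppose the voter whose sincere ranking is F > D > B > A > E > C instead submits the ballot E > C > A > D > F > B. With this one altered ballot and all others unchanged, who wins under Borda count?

F

Borda totals with the altered ballot: A 16, B 16, C 19, D 12, E 20, F 22.
The winner is unchanged: still F.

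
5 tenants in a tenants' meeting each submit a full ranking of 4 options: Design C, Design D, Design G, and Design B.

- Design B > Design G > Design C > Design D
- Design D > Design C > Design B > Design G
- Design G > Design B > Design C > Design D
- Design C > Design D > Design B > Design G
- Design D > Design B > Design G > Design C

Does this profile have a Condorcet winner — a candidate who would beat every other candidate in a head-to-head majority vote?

No

Head-to-head results (5 voters total):
Design C vs Design D: Design C wins 3–2.
Design C vs Design G: Design G wins 3–2.
Design C vs Design B: Design B wins 3–2.
Design D vs Design G: Design D wins 3–2.
Design D vs Design B: Design D wins 3–2.
Design G vs Design B: Design B wins 4–1.
No candidate beats all others: Design C beats Design D beats Design G beats Design C, a majority cycle.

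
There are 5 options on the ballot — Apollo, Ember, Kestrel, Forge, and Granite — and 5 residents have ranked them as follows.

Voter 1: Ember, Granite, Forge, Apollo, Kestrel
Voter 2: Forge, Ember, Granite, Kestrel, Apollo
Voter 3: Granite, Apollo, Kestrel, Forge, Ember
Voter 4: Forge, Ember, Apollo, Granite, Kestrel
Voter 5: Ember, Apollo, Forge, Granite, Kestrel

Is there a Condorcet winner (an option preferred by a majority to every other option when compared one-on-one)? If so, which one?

Head-to-head results (5 voters total):
Apollo vs Ember: Ember wins 4–1.
Apollo vs Kestrel: Apollo wins 4–1.
Apollo vs Forge: Forge wins 3–2.
Apollo vs Granite: Granite wins 3–2.
Ember vs Kestrel: Ember wins 4–1.
Ember vs Forge: Forge wins 3–2.
Ember vs Granite: Ember wins 4–1.
Kestrel vs Forge: Forge wins 4–1.
Kestrel vs Granite: Granite wins 5–0.
Forge vs Granite: Forge wins 3–2.
Forge beats each rival — Apollo (3–2), Ember (3–2), Kestrel (4–1), Granite (3–2) — so Forge is the Condorcet winner.

Forge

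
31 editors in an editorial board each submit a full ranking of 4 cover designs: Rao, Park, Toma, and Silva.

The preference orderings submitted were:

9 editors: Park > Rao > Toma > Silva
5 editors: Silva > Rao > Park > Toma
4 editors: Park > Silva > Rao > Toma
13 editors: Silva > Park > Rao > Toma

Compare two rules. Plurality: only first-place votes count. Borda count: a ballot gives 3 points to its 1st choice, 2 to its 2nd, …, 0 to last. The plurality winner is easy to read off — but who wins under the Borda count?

Plurality first-place counts: Rao 0, Park 13, Toma 0, Silva 18 → Silva.
Borda totals: Rao 45, Park 70, Toma 9, Silva 62 → Park.

Park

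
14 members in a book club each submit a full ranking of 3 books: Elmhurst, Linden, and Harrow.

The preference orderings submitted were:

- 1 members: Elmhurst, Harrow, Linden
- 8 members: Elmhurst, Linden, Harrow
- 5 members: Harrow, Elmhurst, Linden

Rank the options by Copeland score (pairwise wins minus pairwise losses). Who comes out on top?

Elmhurst

Pairwise results:
  Elmhurst vs Linden: Elmhurst wins 14–0.
  Elmhurst vs Harrow: Elmhurst wins 9–5.
  Linden vs Harrow: Linden wins 8–6.
Copeland scores (wins − losses):
  Elmhurst: 2 − 0 = 2
  Linden: 1 − 1 = 0
  Harrow: 0 − 2 = -2
Elmhurst has the best Copeland score.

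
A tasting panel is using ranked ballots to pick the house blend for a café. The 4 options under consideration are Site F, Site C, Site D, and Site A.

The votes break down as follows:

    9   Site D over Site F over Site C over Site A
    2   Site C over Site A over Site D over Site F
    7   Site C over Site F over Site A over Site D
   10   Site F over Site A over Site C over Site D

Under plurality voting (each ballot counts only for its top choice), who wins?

Site F

First-place vote totals:
  Site F: 10
  Site C: 9
  Site D: 9
  Site A: 0
Site F has the most first-place votes.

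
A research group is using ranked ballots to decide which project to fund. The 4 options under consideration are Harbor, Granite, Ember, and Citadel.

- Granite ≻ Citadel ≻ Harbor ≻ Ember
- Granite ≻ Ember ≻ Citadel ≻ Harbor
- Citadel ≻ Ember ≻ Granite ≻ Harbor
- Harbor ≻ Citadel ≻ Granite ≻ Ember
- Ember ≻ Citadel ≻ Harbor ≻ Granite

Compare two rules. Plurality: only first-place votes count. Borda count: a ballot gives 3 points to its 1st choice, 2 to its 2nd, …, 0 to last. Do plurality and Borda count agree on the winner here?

No

Plurality first-place counts: Harbor 1, Granite 2, Ember 1, Citadel 1 → Granite.
Borda totals: Harbor 5, Granite 8, Ember 7, Citadel 10 → Citadel.
The two rules disagree: plurality picks Granite, Borda picks Citadel.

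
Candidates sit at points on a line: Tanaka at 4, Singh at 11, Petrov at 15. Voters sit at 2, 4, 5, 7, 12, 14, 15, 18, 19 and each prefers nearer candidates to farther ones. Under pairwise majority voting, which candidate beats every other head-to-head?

With single-peaked preferences on a line, the Condorcet winner is the candidate closest to the median voter.
The median voter (position 12) is closest to Singh at 11.
Check: Singh vs Tanaka — voters closer to Singh: 5 of 9.

Singh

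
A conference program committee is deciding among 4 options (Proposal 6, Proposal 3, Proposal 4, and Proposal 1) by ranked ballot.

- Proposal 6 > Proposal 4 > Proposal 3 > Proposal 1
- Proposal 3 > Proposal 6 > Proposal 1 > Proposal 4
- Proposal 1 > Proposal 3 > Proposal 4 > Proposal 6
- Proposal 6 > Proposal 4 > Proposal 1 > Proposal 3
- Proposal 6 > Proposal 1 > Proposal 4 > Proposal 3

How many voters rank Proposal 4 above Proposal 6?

1

Ballots ranking Proposal 4 above Proposal 6: 1.
Ballots ranking Proposal 6 above Proposal 4: 4.
So 1 of 5 voters prefer Proposal 4 to Proposal 6.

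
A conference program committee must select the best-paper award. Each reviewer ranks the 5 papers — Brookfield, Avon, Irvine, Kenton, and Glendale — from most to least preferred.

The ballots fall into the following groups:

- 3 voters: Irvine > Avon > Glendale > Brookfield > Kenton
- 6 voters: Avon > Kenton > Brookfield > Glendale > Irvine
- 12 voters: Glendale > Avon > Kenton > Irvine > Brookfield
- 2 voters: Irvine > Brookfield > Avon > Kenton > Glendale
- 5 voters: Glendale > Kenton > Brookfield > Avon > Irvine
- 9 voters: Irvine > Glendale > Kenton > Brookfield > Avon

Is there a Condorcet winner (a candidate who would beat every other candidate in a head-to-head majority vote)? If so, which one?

Head-to-head results (37 voters total):
Brookfield vs Avon: Avon wins 21–16.
Brookfield vs Irvine: Irvine wins 26–11.
Brookfield vs Kenton: Kenton wins 32–5.
Brookfield vs Glendale: Glendale wins 29–8.
Avon vs Irvine: Avon wins 23–14.
Avon vs Kenton: Avon wins 23–14.
Avon vs Glendale: Glendale wins 26–11.
Irvine vs Kenton: Kenton wins 23–14.
Irvine vs Glendale: Glendale wins 23–14.
Kenton vs Glendale: Glendale wins 29–8.
Glendale beats each rival — Brookfield (29–8), Avon (26–11), Irvine (23–14), Kenton (29–8) — so Glendale is the Condorcet winner.

Glendale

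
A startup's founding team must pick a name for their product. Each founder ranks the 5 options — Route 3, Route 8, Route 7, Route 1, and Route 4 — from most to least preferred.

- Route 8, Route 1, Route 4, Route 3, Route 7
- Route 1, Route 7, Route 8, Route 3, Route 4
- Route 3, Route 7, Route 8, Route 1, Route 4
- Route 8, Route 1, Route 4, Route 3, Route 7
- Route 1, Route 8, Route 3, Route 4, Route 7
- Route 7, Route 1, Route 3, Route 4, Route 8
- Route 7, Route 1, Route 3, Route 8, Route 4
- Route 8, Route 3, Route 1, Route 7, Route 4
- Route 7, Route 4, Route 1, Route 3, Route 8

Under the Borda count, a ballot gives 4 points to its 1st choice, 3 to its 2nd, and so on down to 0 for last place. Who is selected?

Borda scores:
  Route 3: 1 + 1 + 4 + 1 + 2 + 2 + 2 + 3 + 1 = 17
  Route 8: 4 + 2 + 2 + 4 + 3 + 0 + 1 + 4 + 0 = 20
  Route 7: 0 + 3 + 3 + 0 + 0 + 4 + 4 + 1 + 4 = 19
  Route 1: 3 + 4 + 1 + 3 + 4 + 3 + 3 + 2 + 2 = 25
  Route 4: 2 + 0 + 0 + 2 + 1 + 1 + 0 + 0 + 3 = 9
Route 1 has the highest total.

Route 1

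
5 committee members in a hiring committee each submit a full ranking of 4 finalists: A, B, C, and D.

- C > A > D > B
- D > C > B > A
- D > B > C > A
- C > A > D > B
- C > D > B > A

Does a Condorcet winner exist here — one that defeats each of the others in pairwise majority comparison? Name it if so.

Head-to-head results (5 voters total):
A vs B: B wins 3–2.
A vs C: C wins 5–0.
A vs D: D wins 3–2.
B vs C: C wins 4–1.
B vs D: D wins 5–0.
C vs D: C wins 3–2.
C beats each rival — A (5–0), B (4–1), D (3–2) — so C is the Condorcet winner.

C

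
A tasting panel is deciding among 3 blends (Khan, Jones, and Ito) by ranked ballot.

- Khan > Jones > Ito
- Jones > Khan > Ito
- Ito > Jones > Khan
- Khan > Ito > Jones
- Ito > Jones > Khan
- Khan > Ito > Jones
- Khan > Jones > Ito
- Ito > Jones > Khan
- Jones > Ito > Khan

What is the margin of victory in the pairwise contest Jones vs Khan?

Ballots ranking Jones above Khan: 5.
Ballots ranking Khan above Jones: 4.
Jones wins 5–4, a margin of 1.

1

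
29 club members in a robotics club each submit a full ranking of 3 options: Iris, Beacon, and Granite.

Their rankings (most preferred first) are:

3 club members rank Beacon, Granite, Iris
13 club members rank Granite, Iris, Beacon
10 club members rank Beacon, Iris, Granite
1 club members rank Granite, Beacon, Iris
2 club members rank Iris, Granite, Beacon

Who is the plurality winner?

First-place vote totals:
  Iris: 2
  Beacon: 13
  Granite: 14
Granite has the most first-place votes.

Granite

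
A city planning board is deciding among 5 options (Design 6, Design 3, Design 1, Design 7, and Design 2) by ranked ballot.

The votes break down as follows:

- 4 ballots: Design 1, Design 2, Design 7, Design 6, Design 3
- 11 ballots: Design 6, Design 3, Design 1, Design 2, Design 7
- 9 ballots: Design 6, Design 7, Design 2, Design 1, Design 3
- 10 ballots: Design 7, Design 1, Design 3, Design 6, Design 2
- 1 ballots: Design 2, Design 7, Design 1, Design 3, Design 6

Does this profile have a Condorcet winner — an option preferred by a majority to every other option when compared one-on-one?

Head-to-head results (35 voters total):
Design 6 vs Design 3: Design 6 wins 24–11.
Design 6 vs Design 1: Design 6 wins 20–15.
Design 6 vs Design 7: Design 6 wins 20–15.
Design 6 vs Design 2: Design 6 wins 30–5.
Design 3 vs Design 1: Design 1 wins 24–11.
Design 3 vs Design 7: Design 7 wins 24–11.
Design 3 vs Design 2: Design 3 wins 21–14.
Design 1 vs Design 7: Design 7 wins 20–15.
Design 1 vs Design 2: Design 1 wins 25–10.
Design 7 vs Design 2: Design 7 wins 19–16.
Design 6 beats each rival — Design 3 (24–11), Design 1 (20–15), Design 7 (20–15), Design 2 (30–5) — so Design 6 is the Condorcet winner.

Yes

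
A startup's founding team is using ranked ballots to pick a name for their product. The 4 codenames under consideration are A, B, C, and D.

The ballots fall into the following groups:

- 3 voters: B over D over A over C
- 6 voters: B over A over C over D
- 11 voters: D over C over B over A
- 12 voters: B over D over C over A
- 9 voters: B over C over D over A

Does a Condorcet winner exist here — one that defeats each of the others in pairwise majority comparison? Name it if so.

B

Head-to-head results (41 voters total):
A vs B: B wins 41–0.
A vs C: C wins 32–9.
A vs D: D wins 35–6.
B vs C: B wins 30–11.
B vs D: B wins 30–11.
C vs D: D wins 26–15.
B beats each rival — A (41–0), C (30–11), D (30–11) — so B is the Condorcet winner.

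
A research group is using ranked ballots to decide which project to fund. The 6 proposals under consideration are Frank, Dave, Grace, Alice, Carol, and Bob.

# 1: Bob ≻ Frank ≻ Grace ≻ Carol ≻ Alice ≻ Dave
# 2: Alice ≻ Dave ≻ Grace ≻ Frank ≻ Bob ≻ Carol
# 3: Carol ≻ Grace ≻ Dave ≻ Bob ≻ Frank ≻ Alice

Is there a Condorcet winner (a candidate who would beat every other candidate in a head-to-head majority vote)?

Yes

Head-to-head results (3 voters total):
Frank vs Dave: Dave wins 2–1.
Frank vs Grace: Grace wins 2–1.
Frank vs Alice: Frank wins 2–1.
Frank vs Carol: Frank wins 2–1.
Frank vs Bob: Bob wins 2–1.
Dave vs Grace: Grace wins 2–1.
Dave vs Alice: Alice wins 2–1.
Dave vs Carol: Carol wins 2–1.
Dave vs Bob: Dave wins 2–1.
Grace vs Alice: Grace wins 2–1.
Grace vs Carol: Grace wins 2–1.
Grace vs Bob: Grace wins 2–1.
Alice vs Carol: Carol wins 2–1.
Alice vs Bob: Bob wins 2–1.
Carol vs Bob: Bob wins 2–1.
Grace beats each rival — Frank (2–1), Dave (2–1), Alice (2–1), Carol (2–1), Bob (2–1) — so Grace is the Condorcet winner.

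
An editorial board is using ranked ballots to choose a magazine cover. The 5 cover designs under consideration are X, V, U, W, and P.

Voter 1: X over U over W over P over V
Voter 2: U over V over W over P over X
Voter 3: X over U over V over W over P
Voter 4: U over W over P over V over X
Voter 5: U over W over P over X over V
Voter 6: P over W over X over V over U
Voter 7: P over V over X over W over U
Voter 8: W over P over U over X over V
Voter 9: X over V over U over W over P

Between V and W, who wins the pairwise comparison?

Ballots ranking V above W: 4.
Ballots ranking W above V: 5.
W wins the head-to-head, 5–4.

W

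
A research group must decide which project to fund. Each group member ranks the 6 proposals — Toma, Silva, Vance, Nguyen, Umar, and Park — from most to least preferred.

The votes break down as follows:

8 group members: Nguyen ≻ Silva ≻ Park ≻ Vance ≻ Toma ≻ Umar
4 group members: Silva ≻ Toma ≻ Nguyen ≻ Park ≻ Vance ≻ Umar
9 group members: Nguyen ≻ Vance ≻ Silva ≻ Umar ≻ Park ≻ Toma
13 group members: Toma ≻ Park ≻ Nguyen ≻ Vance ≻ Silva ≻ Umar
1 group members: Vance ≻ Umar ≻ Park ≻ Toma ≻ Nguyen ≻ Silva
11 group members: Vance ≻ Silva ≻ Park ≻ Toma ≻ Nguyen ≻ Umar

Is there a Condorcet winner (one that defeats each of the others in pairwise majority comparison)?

No

Head-to-head results (46 voters total):
Toma vs Silva: Silva wins 32–14.
Toma vs Vance: Vance wins 29–17.
Toma vs Nguyen: Toma wins 29–17.
Toma vs Umar: Toma wins 36–10.
Toma vs Park: Park wins 29–17.
Silva vs Vance: Vance wins 34–12.
Silva vs Nguyen: Nguyen wins 31–15.
Silva vs Umar: Silva wins 45–1.
Silva vs Park: Silva wins 32–14.
Vance vs Nguyen: Nguyen wins 34–12.
Vance vs Umar: Vance wins 46–0.
Vance vs Park: Park wins 25–21.
Nguyen vs Umar: Nguyen wins 45–1.
Nguyen vs Park: Park wins 25–21.
Umar vs Park: Park wins 36–10.
No candidate beats all others: Toma beats Nguyen beats Silva beats Toma, a majority cycle.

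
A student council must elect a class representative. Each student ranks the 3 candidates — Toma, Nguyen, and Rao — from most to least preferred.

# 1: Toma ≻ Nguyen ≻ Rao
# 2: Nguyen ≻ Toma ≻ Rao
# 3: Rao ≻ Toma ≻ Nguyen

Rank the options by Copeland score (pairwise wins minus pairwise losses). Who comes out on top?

Toma

Pairwise results:
  Toma vs Nguyen: Toma wins 2–1.
  Toma vs Rao: Toma wins 2–1.
  Nguyen vs Rao: Nguyen wins 2–1.
Copeland scores (wins − losses):
  Toma: 2 − 0 = 2
  Nguyen: 1 − 1 = 0
  Rao: 0 − 2 = -2
Toma has the best Copeland score.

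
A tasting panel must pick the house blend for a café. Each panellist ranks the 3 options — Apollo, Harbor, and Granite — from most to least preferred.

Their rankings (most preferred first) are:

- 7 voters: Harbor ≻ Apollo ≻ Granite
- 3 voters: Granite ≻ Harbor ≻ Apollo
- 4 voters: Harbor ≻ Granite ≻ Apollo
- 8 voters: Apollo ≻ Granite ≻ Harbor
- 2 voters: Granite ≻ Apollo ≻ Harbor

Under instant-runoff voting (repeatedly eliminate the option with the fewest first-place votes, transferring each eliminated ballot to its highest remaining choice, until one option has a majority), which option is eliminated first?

Granite

Round 1: Harbor 11, Apollo 8, Granite 5. Granite has the fewest and is eliminated.
Round 2: Harbor 14, Apollo 10. Harbor has a majority.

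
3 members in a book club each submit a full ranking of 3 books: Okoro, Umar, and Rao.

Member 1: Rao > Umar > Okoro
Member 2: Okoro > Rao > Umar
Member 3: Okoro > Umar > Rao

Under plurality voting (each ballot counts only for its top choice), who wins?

Okoro

First-place vote totals:
  Okoro: 2
  Umar: 0
  Rao: 1
Okoro has the most first-place votes.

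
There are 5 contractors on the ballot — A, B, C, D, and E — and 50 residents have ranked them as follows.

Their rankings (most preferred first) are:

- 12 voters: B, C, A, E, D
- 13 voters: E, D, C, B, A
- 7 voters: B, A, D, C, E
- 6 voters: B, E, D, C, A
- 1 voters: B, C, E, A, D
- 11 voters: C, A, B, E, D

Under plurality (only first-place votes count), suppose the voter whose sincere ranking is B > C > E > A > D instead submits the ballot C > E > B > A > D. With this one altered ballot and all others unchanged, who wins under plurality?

B

First-place totals with the altered ballot: A 0, B 25, C 12, D 0, E 13.
The winner is unchanged: still B.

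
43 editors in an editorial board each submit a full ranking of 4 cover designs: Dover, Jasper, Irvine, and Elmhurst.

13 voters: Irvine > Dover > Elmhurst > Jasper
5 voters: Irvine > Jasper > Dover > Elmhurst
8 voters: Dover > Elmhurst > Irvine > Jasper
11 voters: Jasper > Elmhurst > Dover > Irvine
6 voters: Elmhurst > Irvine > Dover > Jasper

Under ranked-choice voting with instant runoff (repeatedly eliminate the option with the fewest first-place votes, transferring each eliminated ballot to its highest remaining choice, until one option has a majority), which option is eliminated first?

Round 1: Irvine 18, Jasper 11, Dover 8, Elmhurst 6. Elmhurst has the fewest and is eliminated.
Round 2: Irvine 24, Jasper 11, Dover 8. Irvine has a majority.

Elmhurst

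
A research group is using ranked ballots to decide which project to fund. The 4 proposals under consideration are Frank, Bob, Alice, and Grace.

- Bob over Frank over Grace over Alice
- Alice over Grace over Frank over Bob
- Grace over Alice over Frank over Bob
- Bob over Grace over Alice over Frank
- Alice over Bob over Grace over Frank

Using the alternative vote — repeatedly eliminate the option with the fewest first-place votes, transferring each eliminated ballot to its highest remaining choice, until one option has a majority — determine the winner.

Alice

Round 1: Bob 2, Alice 2, Grace 1, Frank 0. Frank has the fewest and is eliminated.
Round 2: Bob 2, Alice 2, Grace 1. Grace has the fewest and is eliminated.
Round 3: Alice 3, Bob 2. Alice has a majority.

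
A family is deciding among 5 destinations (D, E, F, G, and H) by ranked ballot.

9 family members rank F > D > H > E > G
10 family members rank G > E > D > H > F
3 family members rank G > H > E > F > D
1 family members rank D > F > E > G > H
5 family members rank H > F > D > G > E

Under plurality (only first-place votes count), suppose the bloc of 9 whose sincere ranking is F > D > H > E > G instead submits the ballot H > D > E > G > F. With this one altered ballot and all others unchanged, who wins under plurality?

First-place totals with the altered ballot: D 1, E 0, F 0, G 13, H 14.
The switch changes the winner from G to H.

H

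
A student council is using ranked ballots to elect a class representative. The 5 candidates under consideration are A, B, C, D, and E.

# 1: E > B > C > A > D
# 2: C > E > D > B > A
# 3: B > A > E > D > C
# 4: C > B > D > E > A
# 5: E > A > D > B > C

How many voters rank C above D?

3

Ballots ranking C above D: 3.
Ballots ranking D above C: 2.
So 3 of 5 voters prefer C to D.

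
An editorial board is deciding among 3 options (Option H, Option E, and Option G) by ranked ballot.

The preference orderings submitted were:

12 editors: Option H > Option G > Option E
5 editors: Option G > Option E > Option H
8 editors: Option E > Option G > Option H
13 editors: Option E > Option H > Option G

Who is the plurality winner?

First-place vote totals:
  Option H: 12
  Option E: 21
  Option G: 5
Option E has the most first-place votes.

Option E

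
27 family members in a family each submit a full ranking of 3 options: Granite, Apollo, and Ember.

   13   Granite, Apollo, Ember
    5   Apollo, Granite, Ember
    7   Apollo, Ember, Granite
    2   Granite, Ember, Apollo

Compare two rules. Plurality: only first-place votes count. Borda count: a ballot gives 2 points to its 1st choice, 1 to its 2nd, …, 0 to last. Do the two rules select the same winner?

No

Plurality first-place counts: Granite 15, Apollo 12, Ember 0 → Granite.
Borda totals: Granite 35, Apollo 37, Ember 9 → Apollo.
The two rules disagree: plurality picks Granite, Borda picks Apollo.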